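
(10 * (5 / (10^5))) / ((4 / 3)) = 3 / 8000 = 0.00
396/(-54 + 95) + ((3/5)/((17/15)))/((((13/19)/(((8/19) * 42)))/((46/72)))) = 166728/9061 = 18.40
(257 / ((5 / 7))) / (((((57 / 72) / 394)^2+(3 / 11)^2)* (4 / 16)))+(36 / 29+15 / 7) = 15807509328131403 / 816858911575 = 19351.58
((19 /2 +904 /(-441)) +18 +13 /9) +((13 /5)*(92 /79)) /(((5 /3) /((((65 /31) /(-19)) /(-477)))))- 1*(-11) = 45792673173 /1208410070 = 37.89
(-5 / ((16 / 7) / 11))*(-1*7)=2695 / 16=168.44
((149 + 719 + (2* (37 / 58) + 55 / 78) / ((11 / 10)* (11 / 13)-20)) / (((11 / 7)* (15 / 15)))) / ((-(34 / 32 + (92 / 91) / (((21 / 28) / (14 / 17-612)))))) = 32431860291376 / 48315903205823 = 0.67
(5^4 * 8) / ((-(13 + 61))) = -67.57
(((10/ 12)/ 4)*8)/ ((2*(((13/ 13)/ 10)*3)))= 25/ 9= 2.78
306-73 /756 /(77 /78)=2967863 /9702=305.90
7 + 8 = 15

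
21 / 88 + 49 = 4333 / 88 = 49.24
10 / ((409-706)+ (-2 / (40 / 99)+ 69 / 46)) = -200 / 6009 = -0.03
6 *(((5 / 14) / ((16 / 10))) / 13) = 75 / 728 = 0.10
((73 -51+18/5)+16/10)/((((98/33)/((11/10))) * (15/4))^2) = 1991176/7503125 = 0.27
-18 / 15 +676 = 674.80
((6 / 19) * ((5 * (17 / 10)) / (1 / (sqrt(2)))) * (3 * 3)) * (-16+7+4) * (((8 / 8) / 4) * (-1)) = 2295 * sqrt(2) / 76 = 42.71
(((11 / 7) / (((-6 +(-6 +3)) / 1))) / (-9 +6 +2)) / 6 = 11 / 378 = 0.03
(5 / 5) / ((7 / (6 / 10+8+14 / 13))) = 629 / 455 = 1.38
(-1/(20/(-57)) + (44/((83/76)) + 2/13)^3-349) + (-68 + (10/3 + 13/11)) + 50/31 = 1689713460866232089/25702180157940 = 65742.03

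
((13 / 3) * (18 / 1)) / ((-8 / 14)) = -273 / 2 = -136.50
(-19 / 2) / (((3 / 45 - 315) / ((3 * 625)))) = 534375 / 9448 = 56.56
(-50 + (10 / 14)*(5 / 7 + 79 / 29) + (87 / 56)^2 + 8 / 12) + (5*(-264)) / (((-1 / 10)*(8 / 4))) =1788560071 / 272832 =6555.54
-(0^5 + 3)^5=-243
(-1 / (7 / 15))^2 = 225 / 49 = 4.59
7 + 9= 16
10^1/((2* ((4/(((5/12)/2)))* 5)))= 5/96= 0.05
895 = 895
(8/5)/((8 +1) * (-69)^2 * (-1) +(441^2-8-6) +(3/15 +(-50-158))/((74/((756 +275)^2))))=-592/1048317819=-0.00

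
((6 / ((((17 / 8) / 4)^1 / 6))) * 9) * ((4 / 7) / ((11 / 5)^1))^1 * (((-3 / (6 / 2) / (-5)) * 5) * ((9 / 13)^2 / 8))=2099520 / 221221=9.49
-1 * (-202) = 202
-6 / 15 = -0.40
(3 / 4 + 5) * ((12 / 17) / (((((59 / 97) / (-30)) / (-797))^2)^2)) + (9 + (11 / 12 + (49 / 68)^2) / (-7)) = 11403614592001036745654440769137 / 1176644222544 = 9691642021872592415.41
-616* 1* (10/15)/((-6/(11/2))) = 3388/9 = 376.44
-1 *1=-1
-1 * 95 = -95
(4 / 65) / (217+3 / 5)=0.00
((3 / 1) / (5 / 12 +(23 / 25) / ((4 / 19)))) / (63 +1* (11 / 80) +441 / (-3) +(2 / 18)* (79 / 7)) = -1134000 / 149468573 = -0.01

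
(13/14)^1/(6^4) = 13/18144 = 0.00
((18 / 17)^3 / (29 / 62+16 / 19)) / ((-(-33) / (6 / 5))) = 13740192 / 416941745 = 0.03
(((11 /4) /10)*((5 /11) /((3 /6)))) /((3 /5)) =5 /12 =0.42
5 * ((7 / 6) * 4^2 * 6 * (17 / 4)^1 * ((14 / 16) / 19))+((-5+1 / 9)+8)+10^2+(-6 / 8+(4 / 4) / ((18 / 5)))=145175 / 684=212.24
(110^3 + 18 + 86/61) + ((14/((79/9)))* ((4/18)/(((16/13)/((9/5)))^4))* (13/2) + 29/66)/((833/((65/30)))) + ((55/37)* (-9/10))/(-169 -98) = 71346586670625725587310887/53602963521085440000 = 1331019.44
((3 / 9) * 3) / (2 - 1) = 1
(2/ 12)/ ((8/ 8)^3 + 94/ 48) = 4/ 71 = 0.06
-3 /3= -1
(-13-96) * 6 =-654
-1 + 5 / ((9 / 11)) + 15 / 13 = 6.26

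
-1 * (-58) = 58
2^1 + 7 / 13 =2.54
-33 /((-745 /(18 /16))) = 297 /5960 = 0.05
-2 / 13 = -0.15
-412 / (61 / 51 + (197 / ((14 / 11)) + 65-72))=-294168 / 106373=-2.77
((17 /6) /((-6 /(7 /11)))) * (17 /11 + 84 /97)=-0.72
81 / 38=2.13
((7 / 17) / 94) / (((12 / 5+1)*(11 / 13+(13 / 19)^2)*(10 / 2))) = 32851 / 167559888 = 0.00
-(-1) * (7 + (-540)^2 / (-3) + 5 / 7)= -680346 / 7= -97192.29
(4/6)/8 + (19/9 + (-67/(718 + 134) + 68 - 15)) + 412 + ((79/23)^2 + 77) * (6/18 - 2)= 107872313/338031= 319.12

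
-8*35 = -280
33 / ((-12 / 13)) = -143 / 4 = -35.75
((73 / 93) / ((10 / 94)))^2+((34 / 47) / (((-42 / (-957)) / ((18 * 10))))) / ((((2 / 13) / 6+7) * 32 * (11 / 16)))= 717669696928 / 9745909425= 73.64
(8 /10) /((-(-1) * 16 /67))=3.35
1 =1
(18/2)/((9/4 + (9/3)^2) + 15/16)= 48/65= 0.74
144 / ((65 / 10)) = 288 / 13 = 22.15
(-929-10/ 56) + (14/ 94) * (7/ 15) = -929.11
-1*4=-4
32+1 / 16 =513 / 16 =32.06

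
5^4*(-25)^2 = 390625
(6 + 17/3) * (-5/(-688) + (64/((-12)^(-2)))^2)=2045226516655/2064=990904320.08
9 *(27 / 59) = 243 / 59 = 4.12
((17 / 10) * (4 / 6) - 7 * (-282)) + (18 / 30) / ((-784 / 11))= 23227469 / 11760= 1975.12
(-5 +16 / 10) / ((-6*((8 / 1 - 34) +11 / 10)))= -17 / 747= -0.02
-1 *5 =-5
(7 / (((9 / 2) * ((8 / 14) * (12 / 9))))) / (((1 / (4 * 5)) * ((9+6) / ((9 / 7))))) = 7 / 2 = 3.50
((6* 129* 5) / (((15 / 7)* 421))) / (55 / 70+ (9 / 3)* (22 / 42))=8428 / 4631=1.82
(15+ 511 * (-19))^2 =93973636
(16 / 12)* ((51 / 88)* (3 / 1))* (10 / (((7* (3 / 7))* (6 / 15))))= 425 / 22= 19.32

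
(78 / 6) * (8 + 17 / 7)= 949 / 7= 135.57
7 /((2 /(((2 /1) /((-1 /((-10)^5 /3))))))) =700000 /3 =233333.33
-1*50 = -50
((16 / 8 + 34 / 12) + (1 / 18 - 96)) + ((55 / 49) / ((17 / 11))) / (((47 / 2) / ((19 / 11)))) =-32085010 / 352359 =-91.06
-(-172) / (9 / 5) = 860 / 9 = 95.56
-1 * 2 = -2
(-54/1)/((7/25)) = -1350/7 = -192.86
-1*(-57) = 57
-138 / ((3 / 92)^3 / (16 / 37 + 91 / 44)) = -12151815584 / 1221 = -9952346.92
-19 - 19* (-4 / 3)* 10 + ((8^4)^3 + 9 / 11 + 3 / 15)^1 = 11338713700273 / 165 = 68719476971.35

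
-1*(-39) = 39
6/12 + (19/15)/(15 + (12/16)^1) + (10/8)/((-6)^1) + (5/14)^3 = 19339/46305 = 0.42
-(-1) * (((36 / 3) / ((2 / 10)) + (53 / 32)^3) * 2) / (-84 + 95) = 2114957 / 180224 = 11.74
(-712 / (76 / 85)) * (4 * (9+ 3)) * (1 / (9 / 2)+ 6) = -13556480 / 57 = -237832.98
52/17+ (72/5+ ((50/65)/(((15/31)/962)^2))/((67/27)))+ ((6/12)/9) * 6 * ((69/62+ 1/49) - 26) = 63597878057521/51904230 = 1225292.78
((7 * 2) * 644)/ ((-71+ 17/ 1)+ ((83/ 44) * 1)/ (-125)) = -49588000/ 297083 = -166.92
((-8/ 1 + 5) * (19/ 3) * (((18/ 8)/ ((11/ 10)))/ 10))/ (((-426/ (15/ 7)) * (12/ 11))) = 285/ 15904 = 0.02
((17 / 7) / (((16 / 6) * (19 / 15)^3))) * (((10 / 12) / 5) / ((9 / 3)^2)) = 6375 / 768208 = 0.01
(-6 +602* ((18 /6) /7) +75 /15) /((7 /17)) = 4369 /7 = 624.14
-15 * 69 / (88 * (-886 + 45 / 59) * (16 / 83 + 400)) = 1689465 / 50888594944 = 0.00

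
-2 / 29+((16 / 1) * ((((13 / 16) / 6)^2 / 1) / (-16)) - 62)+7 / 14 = -16460069 / 267264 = -61.59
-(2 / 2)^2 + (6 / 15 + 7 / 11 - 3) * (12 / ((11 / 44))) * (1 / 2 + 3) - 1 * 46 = -20729 / 55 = -376.89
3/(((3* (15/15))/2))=2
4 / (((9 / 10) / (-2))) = -80 / 9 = -8.89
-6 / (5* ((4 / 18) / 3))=-81 / 5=-16.20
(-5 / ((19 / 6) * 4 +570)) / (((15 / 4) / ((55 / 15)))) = -11 / 1311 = -0.01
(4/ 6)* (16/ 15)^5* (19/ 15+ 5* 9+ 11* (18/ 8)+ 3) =68.14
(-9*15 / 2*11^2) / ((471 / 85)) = -462825 / 314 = -1473.96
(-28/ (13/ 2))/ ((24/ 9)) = -21/ 13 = -1.62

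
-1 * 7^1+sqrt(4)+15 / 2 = 5 / 2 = 2.50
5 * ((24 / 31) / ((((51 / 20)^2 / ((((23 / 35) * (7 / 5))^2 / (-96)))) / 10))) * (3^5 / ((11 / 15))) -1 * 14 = -3093646 / 98549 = -31.39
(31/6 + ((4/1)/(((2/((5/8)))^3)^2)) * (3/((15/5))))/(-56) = -65058587/704643072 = -0.09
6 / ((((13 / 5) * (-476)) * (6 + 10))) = -0.00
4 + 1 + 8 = 13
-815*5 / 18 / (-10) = 815 / 36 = 22.64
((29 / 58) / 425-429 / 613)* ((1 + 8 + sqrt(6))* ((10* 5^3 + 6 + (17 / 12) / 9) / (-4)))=9877415921* sqrt(6) / 45018720 + 9877415921 / 5002080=2512.10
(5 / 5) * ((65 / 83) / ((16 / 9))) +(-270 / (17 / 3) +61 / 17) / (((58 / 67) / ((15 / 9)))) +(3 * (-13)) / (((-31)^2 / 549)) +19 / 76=-200860117669 / 1887511632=-106.42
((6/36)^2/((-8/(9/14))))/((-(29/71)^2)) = 5041/376768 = 0.01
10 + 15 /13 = 145 /13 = 11.15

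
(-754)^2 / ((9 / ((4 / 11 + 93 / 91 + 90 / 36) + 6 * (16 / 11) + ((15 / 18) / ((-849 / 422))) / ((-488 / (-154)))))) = 84895051113067 / 107669331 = 788479.41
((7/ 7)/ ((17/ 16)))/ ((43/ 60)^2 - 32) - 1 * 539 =-1038692813/ 1926967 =-539.03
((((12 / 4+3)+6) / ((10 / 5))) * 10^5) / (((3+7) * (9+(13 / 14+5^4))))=280000 / 2963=94.50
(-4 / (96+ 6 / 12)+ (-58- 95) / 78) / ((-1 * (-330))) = -10051 / 1655940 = -0.01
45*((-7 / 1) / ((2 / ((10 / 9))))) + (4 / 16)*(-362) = -531 / 2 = -265.50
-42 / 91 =-6 / 13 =-0.46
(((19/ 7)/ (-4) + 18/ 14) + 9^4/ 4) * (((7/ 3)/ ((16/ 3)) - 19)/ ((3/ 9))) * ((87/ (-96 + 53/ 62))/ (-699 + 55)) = -13800584061/ 106370768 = -129.74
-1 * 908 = -908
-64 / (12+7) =-3.37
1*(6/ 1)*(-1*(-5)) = 30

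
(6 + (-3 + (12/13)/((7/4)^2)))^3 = 9300746727/258474853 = 35.98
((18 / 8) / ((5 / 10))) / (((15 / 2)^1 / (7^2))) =147 / 5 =29.40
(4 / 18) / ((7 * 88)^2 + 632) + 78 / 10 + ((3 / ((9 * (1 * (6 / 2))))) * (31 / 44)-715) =-16630049639 / 23517945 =-707.12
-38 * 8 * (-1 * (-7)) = -2128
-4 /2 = -2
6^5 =7776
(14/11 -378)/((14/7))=-2072/11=-188.36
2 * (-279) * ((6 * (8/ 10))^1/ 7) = -382.63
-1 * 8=-8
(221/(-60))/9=-221/540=-0.41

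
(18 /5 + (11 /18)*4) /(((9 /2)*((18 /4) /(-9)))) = -1088 /405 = -2.69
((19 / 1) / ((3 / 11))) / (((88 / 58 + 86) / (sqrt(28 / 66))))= 551 * sqrt(462) / 22842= 0.52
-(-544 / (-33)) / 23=-544 / 759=-0.72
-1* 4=-4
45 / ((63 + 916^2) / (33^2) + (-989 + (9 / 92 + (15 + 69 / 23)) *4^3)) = 1127115 / 23539214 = 0.05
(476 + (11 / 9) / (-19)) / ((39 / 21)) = 569695 / 2223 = 256.27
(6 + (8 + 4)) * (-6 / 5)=-108 / 5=-21.60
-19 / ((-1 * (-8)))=-19 / 8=-2.38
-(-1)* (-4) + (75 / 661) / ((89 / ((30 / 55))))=-2588026 / 647119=-4.00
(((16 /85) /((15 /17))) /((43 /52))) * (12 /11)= 0.28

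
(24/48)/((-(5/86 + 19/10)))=-0.26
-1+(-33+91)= 57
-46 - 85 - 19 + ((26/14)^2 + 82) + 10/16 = -25059/392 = -63.93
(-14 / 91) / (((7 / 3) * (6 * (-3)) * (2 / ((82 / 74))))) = 41 / 20202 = 0.00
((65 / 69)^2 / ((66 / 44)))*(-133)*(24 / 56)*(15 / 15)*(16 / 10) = -256880 / 4761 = -53.96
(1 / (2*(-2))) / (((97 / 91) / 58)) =-2639 / 194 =-13.60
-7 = -7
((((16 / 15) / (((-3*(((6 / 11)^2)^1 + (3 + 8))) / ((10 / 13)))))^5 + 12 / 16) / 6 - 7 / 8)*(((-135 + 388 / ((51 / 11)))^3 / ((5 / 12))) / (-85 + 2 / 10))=-16882064675673159464320220906522955715 / 5886379614499593529232044723444776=-2867.99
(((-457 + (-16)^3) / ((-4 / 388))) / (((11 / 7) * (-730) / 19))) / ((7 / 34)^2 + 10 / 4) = -33950710234 / 11800085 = -2877.16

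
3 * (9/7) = 27/7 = 3.86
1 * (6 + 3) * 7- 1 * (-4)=67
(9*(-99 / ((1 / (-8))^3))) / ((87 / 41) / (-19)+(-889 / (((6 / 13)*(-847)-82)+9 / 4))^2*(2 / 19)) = 212877873679680000 / 123121065313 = 1729012.60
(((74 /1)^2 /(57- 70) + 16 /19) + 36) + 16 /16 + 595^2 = 87349478 /247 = 353641.61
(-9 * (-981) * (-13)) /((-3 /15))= 573885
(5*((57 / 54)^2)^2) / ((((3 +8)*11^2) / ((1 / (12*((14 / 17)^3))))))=3201335365 / 4600800787968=0.00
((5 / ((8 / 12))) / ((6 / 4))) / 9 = 5 / 9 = 0.56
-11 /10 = -1.10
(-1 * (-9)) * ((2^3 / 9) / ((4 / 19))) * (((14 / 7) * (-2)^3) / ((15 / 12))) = -2432 / 5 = -486.40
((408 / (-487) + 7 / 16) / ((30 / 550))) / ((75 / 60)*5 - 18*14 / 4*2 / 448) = -343090 / 279051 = -1.23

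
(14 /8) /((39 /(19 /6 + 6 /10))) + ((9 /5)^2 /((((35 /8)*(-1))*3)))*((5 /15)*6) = -265927 /819000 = -0.32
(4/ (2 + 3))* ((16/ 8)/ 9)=8/ 45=0.18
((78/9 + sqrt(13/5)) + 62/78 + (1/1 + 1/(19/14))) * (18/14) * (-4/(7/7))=-99576/1729 - 36 * sqrt(65)/35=-65.88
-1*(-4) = 4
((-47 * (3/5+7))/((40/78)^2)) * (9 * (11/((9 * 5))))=-14940783/5000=-2988.16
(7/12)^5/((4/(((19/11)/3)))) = 319333/32845824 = 0.01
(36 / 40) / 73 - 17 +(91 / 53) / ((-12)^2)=-47289001 / 2785680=-16.98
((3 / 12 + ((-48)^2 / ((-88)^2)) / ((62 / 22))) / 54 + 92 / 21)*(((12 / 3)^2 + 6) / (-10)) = -2262179 / 234360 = -9.65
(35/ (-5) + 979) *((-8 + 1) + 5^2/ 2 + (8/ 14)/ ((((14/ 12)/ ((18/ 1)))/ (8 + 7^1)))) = 6560514/ 49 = 133888.04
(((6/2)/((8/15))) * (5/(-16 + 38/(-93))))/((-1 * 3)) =6975/12208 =0.57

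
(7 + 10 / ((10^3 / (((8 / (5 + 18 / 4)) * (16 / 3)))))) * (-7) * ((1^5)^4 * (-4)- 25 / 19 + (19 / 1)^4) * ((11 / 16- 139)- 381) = 722865582067643 / 216600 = 3337329557.10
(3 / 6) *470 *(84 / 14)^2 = 8460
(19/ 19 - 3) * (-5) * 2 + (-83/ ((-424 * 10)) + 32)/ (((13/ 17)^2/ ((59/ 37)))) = 2845149313/ 26512720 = 107.31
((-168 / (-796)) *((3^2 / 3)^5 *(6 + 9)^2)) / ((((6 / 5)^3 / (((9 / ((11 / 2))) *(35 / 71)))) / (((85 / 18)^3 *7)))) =3970709.23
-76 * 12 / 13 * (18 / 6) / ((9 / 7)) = -2128 / 13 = -163.69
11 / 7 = 1.57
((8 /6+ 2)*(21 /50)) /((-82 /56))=-196 /205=-0.96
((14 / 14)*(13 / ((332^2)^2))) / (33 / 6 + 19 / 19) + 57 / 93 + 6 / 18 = 534570527837 / 564943853184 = 0.95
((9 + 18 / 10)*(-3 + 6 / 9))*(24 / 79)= -3024 / 395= -7.66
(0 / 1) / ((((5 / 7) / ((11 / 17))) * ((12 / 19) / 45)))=0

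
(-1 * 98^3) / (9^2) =-941192 / 81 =-11619.65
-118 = -118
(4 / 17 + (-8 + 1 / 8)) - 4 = -1583 / 136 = -11.64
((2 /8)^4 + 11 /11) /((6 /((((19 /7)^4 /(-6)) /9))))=-33492497 /199148544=-0.17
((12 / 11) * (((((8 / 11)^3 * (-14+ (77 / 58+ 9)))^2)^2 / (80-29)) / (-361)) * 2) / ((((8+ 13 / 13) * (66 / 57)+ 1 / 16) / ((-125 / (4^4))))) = 552533090333884416000 / 25135150181145456334025011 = 0.00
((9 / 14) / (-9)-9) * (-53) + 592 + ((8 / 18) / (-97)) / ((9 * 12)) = 354012835 / 329994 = 1072.79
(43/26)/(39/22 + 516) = 473/148083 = 0.00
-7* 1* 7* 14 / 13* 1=-686 / 13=-52.77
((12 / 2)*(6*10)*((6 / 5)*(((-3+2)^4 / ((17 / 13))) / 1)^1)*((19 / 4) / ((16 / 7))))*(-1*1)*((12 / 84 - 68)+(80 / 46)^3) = 35554606425 / 827356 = 42973.77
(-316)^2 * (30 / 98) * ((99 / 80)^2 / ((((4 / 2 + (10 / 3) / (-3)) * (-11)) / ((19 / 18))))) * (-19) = 6022271673 / 62720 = 96018.36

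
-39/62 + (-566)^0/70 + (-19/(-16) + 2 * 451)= 15668663/17360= 902.57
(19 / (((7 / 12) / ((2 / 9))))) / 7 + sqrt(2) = 2.45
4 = 4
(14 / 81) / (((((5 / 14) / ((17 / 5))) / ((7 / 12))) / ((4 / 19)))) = 23324 / 115425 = 0.20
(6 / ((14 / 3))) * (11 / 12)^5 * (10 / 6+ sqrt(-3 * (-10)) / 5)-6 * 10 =-34031225 / 580608+ 161051 * sqrt(30) / 967680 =-57.70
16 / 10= 8 / 5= 1.60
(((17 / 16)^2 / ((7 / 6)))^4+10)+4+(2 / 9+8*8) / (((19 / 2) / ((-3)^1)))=-198528771583351 / 36737271201792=-5.40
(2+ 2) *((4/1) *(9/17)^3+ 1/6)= 44818/14739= 3.04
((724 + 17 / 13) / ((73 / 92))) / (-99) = -289156 / 31317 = -9.23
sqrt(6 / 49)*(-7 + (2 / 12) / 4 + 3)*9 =-285*sqrt(6) / 56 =-12.47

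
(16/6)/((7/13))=104/21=4.95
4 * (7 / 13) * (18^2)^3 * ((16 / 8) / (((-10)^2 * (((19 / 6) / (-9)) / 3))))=-77139724032 / 6175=-12492263.00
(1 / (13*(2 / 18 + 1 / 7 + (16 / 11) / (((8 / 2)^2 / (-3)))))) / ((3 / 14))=-3234 / 169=-19.14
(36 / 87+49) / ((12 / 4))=1433 / 87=16.47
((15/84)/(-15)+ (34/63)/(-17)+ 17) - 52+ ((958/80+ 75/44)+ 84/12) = -398173/27720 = -14.36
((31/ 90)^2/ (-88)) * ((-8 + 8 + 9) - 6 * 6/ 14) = -961/ 110880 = -0.01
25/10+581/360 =1481/360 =4.11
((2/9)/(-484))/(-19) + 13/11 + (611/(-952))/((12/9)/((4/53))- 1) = 1126059997/984891600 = 1.14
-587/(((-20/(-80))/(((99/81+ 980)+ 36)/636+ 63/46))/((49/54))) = -6325.67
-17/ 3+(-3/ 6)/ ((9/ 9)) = -37/ 6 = -6.17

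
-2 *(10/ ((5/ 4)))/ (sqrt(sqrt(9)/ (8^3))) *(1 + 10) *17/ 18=-23936 *sqrt(6)/ 27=-2171.52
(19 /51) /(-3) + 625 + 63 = 105245 /153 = 687.88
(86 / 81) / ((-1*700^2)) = -43 / 19845000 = -0.00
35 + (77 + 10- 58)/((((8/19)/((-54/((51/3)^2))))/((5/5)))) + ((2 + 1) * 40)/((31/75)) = 11197073/35836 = 312.45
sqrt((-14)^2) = 14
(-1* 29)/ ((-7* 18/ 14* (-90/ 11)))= -319/ 810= -0.39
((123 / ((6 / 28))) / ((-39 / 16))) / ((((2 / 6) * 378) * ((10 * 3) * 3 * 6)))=-164 / 47385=-0.00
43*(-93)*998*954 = -3807415908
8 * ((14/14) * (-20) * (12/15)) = -128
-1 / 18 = -0.06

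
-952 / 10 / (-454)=238 / 1135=0.21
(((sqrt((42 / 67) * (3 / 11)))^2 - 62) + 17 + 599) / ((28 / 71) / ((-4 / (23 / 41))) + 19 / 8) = 9511378112 / 39813477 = 238.90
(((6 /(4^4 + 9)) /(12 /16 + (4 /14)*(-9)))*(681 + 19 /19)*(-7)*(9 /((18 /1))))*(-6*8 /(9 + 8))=-83.78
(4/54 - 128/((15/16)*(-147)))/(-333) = -6634/2202795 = -0.00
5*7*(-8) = -280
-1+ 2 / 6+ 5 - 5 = -2 / 3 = -0.67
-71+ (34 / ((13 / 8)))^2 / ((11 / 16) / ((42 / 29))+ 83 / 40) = 145790807 / 1447823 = 100.70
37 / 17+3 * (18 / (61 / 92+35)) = 12109 / 3281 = 3.69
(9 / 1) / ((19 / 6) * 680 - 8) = 27 / 6436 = 0.00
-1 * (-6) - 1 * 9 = -3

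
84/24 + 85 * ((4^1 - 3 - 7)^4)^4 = 239794342133763.50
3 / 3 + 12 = 13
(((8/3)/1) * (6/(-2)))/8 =-1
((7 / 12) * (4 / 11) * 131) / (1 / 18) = 5502 / 11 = 500.18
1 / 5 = 0.20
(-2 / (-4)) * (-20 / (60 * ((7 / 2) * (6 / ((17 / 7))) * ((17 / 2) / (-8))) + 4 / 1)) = 40 / 2189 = 0.02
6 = 6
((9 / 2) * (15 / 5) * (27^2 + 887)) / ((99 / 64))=155136 / 11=14103.27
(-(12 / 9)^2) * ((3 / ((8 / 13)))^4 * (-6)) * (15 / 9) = 1285245 / 128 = 10040.98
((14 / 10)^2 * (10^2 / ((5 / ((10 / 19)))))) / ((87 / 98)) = 38416 / 1653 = 23.24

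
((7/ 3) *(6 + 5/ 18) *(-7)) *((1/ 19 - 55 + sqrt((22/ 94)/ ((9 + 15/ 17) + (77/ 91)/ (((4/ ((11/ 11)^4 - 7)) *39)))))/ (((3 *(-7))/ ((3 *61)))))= -48959.77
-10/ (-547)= 10/ 547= 0.02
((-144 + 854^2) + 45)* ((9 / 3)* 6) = 13125906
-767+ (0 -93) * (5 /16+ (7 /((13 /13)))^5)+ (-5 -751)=-1564603.06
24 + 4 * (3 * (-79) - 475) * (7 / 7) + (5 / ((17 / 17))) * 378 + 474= -460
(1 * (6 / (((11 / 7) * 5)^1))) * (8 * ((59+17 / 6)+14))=5096 / 11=463.27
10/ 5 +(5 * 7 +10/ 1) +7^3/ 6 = 625/ 6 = 104.17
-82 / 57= -1.44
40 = 40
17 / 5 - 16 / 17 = 209 / 85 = 2.46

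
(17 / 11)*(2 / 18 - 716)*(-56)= 6133736 / 99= 61956.93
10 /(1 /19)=190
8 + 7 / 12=103 / 12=8.58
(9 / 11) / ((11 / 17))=153 / 121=1.26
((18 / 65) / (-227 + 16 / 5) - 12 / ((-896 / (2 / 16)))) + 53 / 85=460861199 / 738599680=0.62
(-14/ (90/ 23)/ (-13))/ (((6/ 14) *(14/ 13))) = 161/ 270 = 0.60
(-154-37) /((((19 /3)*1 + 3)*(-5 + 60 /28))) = 573 /80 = 7.16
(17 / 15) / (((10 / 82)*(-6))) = -697 / 450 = -1.55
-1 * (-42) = 42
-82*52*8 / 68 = -501.65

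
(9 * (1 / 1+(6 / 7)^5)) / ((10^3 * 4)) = 221247 / 67228000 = 0.00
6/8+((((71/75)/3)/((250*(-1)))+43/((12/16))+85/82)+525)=2694247303/4612500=584.12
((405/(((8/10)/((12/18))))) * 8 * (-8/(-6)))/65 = 720/13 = 55.38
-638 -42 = -680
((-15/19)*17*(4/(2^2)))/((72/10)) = -425/228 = -1.86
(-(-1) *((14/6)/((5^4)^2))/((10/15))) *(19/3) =133/2343750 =0.00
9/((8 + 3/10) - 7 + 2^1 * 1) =30/11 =2.73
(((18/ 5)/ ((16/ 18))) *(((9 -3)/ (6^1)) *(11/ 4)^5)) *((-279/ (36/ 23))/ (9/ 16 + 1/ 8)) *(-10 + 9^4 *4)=-11091232464741/ 2560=-4332512681.54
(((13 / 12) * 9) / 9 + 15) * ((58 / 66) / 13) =5597 / 5148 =1.09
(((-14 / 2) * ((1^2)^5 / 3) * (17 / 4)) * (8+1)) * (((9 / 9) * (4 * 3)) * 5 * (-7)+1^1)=149583 / 4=37395.75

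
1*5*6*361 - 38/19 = 10828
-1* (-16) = 16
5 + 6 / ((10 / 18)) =79 / 5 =15.80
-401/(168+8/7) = -2807/1184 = -2.37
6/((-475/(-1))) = 0.01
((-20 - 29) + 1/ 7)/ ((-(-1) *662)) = -171/ 2317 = -0.07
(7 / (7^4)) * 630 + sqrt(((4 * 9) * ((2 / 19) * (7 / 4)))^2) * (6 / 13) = 59274 / 12103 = 4.90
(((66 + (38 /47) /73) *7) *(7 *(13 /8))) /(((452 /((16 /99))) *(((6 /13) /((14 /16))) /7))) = 22975046549 /921182328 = 24.94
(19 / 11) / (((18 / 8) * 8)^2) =19 / 3564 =0.01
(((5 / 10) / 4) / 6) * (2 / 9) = 1 / 216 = 0.00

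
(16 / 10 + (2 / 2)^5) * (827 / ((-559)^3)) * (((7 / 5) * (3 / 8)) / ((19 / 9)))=-156303 / 51059395400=-0.00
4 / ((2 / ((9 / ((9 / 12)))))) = 24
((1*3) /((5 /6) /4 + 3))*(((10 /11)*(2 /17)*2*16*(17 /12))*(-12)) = -46080 /847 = -54.40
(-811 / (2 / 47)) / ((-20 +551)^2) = -38117 / 563922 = -0.07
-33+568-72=463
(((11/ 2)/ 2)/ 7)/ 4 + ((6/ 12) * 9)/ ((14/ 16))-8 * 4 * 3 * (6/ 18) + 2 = -2773/ 112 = -24.76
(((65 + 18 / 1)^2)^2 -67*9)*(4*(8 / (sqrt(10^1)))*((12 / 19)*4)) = 1213233702.54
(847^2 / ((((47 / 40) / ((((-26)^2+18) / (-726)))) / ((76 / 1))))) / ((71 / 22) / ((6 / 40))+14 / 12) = -137596437440 / 70359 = -1955633.78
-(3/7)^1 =-3/7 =-0.43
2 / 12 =1 / 6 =0.17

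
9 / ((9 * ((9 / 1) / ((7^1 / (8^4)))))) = 7 / 36864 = 0.00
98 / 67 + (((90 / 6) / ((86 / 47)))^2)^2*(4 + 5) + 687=151484596466507 / 3664954672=41333.28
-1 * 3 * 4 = -12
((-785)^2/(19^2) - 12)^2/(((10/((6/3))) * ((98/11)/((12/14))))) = 12355630433817/223500515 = 55282.34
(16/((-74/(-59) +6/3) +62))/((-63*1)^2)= 472/7640325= 0.00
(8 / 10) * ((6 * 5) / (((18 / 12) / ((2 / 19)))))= 32 / 19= 1.68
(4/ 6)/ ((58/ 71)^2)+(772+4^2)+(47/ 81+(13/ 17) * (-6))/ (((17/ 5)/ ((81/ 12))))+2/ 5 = 11395721411/ 14582940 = 781.44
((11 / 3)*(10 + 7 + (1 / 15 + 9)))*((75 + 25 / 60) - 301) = -11642807 / 540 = -21560.75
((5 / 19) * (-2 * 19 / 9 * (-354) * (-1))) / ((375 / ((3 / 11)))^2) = -236 / 1134375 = -0.00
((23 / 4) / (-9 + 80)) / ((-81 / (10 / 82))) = -115 / 943164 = -0.00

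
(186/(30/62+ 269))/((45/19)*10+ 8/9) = 492993/17551754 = 0.03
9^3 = 729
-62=-62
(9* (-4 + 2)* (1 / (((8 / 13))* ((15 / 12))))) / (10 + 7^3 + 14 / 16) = -936 / 14155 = -0.07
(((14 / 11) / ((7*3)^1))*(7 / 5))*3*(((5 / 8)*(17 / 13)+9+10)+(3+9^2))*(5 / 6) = 25193 / 1144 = 22.02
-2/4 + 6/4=1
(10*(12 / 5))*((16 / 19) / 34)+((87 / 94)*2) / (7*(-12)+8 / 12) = 2171697 / 3795250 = 0.57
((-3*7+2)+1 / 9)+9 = -89 / 9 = -9.89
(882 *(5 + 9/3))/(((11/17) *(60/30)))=59976/11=5452.36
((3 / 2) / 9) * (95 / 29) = 95 / 174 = 0.55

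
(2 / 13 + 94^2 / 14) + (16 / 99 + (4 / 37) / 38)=3999250042 / 6333327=631.46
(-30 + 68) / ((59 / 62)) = 39.93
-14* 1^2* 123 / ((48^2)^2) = -287 / 884736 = -0.00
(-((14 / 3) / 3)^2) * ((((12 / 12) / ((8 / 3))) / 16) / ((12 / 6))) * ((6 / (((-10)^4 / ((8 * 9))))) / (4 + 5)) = -49 / 360000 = -0.00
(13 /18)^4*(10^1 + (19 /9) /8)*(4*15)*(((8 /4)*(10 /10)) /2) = 105532895 /629856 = 167.55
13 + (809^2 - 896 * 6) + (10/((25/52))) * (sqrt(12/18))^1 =104 * sqrt(6)/15 + 649118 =649134.98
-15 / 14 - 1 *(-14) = 181 / 14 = 12.93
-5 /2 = -2.50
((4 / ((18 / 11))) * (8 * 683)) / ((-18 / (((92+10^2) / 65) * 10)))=-7693312 / 351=-21918.27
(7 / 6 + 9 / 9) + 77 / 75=3.19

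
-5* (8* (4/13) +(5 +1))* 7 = -3850/13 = -296.15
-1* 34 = -34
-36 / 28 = -9 / 7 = -1.29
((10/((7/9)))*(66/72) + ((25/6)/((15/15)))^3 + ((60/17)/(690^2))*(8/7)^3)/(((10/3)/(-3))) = -280246872439/3701518800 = -75.71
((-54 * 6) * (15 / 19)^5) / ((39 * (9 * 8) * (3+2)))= -455625 / 64378574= -0.01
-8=-8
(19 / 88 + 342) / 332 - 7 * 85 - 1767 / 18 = -60664327 / 87648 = -692.14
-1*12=-12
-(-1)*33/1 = 33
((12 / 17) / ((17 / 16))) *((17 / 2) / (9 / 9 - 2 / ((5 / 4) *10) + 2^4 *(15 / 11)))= 8800 / 35309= 0.25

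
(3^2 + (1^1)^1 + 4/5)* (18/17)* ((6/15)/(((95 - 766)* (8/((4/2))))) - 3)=-9783666/285175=-34.31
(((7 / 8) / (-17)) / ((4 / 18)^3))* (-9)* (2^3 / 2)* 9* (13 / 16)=5373459 / 4352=1234.71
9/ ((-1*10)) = -9/ 10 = -0.90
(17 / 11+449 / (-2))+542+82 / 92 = 319.94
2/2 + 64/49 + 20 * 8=162.31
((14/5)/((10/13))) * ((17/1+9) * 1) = 2366/25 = 94.64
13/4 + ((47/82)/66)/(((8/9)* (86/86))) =47045/14432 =3.26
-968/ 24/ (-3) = 121/ 9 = 13.44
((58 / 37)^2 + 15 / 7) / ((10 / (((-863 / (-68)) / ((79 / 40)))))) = 38043629 / 12869969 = 2.96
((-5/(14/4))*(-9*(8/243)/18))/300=2/25515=0.00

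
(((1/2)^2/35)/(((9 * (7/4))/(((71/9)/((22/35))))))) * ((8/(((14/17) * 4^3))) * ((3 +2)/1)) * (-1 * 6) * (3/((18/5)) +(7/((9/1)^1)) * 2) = -259505/4191264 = -0.06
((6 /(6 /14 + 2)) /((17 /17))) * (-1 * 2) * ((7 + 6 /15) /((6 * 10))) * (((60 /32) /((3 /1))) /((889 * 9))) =-37 /777240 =-0.00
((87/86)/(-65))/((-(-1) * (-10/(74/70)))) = 3219/1956500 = 0.00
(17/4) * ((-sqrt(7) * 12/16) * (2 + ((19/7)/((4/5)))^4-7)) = -3997244595 * sqrt(7)/9834496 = -1075.37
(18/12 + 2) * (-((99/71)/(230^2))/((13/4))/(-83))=693/2026308050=0.00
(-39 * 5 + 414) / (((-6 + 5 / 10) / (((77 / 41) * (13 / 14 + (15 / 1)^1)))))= -1191.15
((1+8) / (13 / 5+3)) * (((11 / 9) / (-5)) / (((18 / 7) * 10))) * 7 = -77 / 720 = -0.11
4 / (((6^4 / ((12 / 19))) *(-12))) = -1 / 6156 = -0.00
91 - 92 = -1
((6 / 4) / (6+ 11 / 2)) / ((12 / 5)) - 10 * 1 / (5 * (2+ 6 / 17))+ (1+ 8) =1887 / 230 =8.20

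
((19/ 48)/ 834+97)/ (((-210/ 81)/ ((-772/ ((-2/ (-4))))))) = 2248328217/ 38920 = 57767.94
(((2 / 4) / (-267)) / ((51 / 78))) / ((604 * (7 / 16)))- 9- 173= -873185638 / 4797723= -182.00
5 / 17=0.29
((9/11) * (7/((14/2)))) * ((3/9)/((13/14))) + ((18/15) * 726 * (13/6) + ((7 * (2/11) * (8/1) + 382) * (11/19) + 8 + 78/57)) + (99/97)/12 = 2124.40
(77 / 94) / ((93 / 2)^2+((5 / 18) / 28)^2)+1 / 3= 25843906535 / 77443703061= 0.33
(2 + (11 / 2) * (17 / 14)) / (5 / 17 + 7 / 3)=12393 / 3752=3.30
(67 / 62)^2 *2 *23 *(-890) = -47809.48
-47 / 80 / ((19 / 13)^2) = -7943 / 28880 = -0.28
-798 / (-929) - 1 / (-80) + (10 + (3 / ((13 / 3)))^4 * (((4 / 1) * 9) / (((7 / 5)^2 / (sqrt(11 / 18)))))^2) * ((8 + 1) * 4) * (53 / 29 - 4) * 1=-94697686875407477 / 21114034563440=-4485.06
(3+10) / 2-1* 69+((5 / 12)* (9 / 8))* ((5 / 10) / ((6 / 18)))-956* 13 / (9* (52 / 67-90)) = -79747823 / 1721664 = -46.32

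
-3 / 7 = -0.43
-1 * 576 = -576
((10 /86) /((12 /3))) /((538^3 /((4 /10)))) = 1 /13391994992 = 0.00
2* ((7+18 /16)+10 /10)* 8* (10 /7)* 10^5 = 146000000 /7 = 20857142.86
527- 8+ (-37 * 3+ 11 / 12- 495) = -86.08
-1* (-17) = 17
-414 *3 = -1242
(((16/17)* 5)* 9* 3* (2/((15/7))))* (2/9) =26.35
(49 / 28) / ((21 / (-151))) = -12.58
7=7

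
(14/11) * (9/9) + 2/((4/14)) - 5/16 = 1401/176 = 7.96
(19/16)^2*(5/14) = 1805/3584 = 0.50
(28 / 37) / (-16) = -7 / 148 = -0.05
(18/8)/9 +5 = 21/4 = 5.25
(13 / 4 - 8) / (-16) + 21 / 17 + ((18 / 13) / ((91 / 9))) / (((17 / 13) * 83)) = 12601219 / 8217664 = 1.53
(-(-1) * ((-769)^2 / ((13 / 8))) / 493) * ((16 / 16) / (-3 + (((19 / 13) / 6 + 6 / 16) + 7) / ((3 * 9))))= -3065615424 / 11287235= -271.60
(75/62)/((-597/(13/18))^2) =4225/2386514664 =0.00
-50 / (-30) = 5 / 3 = 1.67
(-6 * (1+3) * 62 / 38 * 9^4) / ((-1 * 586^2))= 1220346 / 1631131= 0.75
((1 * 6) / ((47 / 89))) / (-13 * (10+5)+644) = 534 / 21103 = 0.03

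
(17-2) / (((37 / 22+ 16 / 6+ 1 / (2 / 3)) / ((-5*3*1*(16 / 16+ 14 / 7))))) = -22275 / 193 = -115.41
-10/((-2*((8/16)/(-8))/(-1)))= 80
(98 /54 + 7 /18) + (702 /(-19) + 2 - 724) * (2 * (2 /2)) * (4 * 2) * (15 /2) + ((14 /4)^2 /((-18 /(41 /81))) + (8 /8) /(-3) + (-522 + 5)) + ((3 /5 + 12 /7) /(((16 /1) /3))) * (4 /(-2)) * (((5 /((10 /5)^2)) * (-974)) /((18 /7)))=-40413119021 /443232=-91178.25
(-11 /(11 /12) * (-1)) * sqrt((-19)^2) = 228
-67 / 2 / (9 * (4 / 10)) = -335 / 36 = -9.31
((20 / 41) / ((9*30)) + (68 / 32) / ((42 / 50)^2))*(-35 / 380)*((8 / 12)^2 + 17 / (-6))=56229337 / 84805056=0.66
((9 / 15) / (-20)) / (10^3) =-3 / 100000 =-0.00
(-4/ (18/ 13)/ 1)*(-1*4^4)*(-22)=-146432/ 9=-16270.22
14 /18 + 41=376 /9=41.78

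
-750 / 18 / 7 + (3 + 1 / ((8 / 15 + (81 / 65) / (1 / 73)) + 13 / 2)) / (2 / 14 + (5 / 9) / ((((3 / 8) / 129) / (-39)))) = -747830270498 / 125626961397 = -5.95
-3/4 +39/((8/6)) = 57/2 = 28.50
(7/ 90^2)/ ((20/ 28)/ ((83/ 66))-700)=-4067/ 3291597000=-0.00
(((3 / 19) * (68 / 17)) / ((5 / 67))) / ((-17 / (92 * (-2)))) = 147936 / 1615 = 91.60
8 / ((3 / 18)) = 48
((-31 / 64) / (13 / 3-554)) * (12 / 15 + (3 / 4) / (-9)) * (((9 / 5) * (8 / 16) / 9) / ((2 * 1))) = 1333 / 42214400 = 0.00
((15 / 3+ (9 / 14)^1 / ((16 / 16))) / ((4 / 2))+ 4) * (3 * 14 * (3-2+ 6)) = 4011 / 2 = 2005.50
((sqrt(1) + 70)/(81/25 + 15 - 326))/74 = -1775/569356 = -0.00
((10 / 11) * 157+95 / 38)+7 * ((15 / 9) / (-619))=5932345 / 40854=145.21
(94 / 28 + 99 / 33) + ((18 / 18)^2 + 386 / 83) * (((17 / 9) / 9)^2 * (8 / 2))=56056403 / 7623882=7.35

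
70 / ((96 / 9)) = 105 / 16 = 6.56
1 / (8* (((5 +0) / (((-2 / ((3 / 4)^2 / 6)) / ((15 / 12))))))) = -32 / 75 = -0.43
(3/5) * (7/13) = 21/65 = 0.32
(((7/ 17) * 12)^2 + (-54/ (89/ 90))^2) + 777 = 8660639289/ 2289169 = 3783.31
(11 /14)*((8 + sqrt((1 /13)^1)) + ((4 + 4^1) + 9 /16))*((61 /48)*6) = 671*sqrt(13) /1456 + 177815 /1792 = 100.89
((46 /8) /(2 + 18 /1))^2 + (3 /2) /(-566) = 144907 /1811200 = 0.08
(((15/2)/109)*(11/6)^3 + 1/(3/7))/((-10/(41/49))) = -1774439/7691040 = -0.23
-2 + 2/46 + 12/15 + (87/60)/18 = -8909/8280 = -1.08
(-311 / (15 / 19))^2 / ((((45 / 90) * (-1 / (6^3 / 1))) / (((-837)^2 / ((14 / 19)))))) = -11154336413133384 / 175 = -63739065217905.05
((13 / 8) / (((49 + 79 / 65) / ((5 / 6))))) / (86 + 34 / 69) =97175 / 311672832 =0.00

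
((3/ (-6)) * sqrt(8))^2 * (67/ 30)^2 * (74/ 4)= 166093/ 900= 184.55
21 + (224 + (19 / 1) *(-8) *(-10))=1765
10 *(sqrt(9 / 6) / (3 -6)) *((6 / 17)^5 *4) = -51840 *sqrt(6) / 1419857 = -0.09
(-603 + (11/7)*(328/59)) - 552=-473407/413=-1146.26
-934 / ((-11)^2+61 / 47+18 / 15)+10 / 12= -6.73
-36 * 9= -324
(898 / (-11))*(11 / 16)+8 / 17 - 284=-46193 / 136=-339.65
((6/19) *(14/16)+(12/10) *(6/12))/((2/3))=999/760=1.31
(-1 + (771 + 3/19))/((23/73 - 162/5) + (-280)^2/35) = 5341045/15311891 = 0.35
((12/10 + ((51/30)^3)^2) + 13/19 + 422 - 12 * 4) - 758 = -6801586189/19000000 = -357.98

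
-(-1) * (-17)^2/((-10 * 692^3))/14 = -289/46392344320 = -0.00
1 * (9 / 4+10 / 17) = 2.84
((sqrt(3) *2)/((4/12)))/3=2 *sqrt(3)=3.46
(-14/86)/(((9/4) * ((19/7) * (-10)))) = 98/36765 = 0.00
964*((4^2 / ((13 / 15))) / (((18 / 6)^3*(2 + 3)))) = 15424 / 117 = 131.83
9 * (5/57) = 15/19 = 0.79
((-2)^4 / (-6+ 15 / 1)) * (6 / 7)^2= 64 / 49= 1.31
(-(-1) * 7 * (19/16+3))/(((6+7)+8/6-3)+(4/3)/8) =2.55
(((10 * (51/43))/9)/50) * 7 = 119/645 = 0.18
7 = 7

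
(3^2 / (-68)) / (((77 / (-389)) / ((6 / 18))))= 1167 / 5236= 0.22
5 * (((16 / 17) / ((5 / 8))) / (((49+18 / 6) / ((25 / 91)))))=800 / 20111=0.04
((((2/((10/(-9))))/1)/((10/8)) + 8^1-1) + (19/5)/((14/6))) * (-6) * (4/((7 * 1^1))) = -24.65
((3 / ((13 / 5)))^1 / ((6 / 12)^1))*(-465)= -13950 / 13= -1073.08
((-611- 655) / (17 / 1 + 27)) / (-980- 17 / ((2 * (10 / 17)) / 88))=3165 / 247676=0.01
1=1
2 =2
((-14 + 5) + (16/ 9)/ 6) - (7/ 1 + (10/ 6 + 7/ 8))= -18.25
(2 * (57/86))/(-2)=-57/86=-0.66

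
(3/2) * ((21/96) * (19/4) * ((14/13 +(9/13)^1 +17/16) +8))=898947/53248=16.88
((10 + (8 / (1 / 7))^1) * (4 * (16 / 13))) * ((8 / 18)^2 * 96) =720896 / 117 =6161.50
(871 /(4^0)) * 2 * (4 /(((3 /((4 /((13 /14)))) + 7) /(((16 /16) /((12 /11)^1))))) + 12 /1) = 28101944 /1293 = 21733.91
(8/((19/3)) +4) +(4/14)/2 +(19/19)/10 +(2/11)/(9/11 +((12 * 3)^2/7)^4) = 45449773307986507/8254567594964250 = 5.51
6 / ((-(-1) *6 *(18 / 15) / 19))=95 / 6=15.83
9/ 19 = 0.47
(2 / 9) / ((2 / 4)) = 4 / 9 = 0.44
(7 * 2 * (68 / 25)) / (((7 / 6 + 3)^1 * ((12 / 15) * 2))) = 5.71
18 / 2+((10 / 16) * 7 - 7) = 51 / 8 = 6.38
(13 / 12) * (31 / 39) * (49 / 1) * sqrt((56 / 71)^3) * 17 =723044 * sqrt(994) / 45369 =502.46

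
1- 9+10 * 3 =22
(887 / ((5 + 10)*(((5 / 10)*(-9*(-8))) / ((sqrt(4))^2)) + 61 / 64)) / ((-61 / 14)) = -113536 / 75823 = -1.50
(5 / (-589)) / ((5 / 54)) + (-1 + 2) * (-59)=-34805 / 589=-59.09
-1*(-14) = 14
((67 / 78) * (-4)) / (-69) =134 / 2691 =0.05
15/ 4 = 3.75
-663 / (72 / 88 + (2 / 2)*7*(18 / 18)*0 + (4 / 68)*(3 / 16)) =-661232 / 827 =-799.56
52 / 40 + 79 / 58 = 386 / 145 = 2.66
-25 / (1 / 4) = -100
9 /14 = 0.64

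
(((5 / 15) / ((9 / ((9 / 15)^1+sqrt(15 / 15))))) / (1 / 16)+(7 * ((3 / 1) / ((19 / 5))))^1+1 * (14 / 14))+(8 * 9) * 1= 203852 / 2565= 79.47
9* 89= 801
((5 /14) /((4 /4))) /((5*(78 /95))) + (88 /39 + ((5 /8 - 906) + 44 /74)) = -24308043 /26936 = -902.44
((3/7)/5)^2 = 9/1225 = 0.01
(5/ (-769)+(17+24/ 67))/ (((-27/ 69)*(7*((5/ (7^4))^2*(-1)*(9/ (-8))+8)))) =-45157115903648/ 57027844427241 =-0.79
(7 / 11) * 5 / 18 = 35 / 198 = 0.18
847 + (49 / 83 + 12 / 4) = 70599 / 83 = 850.59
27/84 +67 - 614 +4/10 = -76479/140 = -546.28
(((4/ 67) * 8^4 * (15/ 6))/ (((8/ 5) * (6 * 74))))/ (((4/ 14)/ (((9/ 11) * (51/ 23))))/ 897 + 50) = 66830400/ 3882964297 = 0.02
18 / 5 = 3.60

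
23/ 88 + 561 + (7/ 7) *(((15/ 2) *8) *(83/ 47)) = 2759617/ 4136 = 667.22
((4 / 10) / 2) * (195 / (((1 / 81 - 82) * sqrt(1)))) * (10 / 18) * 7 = -12285 / 6641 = -1.85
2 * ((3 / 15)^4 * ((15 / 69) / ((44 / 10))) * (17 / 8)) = 17 / 50600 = 0.00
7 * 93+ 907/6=4813/6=802.17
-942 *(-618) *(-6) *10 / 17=-34929360 / 17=-2054668.24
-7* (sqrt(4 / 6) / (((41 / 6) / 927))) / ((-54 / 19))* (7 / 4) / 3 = 95893* sqrt(6) / 1476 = 159.14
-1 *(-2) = 2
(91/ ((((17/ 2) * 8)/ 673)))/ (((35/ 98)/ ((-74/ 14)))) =-2265991/ 170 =-13329.36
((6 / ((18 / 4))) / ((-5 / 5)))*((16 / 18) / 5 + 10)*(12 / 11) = -7328 / 495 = -14.80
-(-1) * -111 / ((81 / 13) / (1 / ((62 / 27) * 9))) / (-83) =0.01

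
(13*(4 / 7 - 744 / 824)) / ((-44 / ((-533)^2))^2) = -250755281674547 / 1395856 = -179642657.75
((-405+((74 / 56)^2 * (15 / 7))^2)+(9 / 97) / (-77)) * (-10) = 62826018393465 / 16068029824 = 3910.00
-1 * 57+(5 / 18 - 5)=-1111 / 18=-61.72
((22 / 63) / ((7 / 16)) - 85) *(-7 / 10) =37133 / 630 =58.94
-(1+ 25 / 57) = -82 / 57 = -1.44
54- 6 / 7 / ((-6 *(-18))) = 6803 / 126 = 53.99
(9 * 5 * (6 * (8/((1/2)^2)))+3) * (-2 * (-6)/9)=11524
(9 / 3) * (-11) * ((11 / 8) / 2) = -363 / 16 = -22.69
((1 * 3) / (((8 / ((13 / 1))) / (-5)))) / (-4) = 195 / 32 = 6.09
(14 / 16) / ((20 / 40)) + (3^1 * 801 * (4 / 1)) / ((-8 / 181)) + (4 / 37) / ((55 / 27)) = -217469.70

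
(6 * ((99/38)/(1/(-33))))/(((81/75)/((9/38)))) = -81675/722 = -113.12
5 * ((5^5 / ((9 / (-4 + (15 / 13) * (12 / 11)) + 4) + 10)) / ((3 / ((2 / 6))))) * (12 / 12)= 6125000 / 37809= 162.00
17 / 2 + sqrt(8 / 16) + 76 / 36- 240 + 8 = -3985 / 18 + sqrt(2) / 2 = -220.68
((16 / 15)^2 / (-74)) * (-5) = 128 / 1665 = 0.08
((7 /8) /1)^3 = 343 /512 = 0.67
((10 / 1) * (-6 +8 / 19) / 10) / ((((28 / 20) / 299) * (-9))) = 158470 / 1197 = 132.39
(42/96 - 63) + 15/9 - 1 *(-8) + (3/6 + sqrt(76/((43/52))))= -42.81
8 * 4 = 32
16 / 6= 8 / 3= 2.67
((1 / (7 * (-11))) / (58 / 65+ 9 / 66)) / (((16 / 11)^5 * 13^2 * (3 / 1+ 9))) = -805255 / 842180591616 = -0.00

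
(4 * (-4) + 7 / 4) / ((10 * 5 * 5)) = -57 / 1000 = -0.06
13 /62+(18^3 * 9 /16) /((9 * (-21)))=-3721 /217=-17.15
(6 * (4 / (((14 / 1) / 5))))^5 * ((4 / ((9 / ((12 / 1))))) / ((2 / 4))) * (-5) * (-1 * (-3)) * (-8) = 995328000000 / 16807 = 59221038.85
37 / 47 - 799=-37516 / 47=-798.21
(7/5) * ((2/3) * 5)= 14/3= 4.67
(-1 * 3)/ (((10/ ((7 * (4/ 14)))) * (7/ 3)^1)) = -0.26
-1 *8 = -8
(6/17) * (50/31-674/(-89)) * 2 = 304128/46903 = 6.48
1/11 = 0.09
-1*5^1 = -5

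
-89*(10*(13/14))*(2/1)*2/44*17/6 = -98345/462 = -212.87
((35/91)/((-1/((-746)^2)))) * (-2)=5565160/13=428089.23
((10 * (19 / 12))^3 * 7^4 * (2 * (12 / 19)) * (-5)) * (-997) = 60011160902.78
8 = 8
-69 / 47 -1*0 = -69 / 47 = -1.47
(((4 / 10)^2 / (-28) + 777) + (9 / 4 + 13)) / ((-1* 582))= -184857 / 135800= -1.36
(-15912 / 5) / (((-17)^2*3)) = -312 / 85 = -3.67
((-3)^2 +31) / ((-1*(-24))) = 1.67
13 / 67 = 0.19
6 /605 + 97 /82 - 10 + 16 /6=-913889 /148830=-6.14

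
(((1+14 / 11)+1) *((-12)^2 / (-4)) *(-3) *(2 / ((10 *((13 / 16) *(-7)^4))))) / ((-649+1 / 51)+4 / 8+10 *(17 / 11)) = -6345216 / 110845946575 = -0.00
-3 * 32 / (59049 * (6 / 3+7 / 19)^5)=-79235168 / 3632067084375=-0.00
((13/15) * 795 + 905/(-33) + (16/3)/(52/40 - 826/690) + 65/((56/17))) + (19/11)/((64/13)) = 769917773/1049664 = 733.49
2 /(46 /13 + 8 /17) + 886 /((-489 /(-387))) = 50668265 /72209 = 701.69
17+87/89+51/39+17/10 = 242799/11570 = 20.99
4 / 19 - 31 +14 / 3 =-26.12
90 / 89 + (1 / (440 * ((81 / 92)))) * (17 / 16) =12865199 / 12687840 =1.01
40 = 40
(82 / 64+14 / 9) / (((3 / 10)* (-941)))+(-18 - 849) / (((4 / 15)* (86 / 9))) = -5947700285 / 17480016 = -340.26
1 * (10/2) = 5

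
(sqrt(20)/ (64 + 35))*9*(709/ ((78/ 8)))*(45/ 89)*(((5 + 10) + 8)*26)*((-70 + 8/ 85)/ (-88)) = 581377164*sqrt(5)/ 183073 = 7100.99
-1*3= -3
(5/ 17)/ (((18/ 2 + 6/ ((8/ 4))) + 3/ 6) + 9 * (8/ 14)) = 70/ 4199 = 0.02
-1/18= -0.06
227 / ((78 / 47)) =10669 / 78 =136.78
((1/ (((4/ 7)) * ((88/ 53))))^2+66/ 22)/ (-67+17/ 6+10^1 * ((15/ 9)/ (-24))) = -4584177/ 72328960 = -0.06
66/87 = 22/29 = 0.76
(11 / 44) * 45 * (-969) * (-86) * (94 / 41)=2149407.44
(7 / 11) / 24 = 7 / 264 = 0.03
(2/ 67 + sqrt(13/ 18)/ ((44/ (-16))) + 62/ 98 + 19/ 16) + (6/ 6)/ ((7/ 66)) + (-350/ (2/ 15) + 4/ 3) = -411670565/ 157584 - 2 *sqrt(26)/ 33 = -2612.70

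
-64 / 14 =-32 / 7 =-4.57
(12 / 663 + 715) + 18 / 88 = 6954825 / 9724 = 715.22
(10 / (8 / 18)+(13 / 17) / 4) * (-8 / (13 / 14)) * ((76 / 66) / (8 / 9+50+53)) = -4925256 / 2272985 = -2.17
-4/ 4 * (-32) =32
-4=-4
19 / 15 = 1.27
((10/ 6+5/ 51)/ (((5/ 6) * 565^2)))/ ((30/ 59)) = 354/ 27134125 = 0.00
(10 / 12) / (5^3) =0.01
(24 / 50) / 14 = 6 / 175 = 0.03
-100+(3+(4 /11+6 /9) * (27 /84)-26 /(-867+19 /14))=-180359497 /1866326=-96.64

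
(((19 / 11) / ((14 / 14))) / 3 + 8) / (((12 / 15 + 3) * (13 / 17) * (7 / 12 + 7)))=96220 / 247247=0.39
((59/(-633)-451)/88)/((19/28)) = -999397/132297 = -7.55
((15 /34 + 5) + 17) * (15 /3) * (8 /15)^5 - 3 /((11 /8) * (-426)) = 4.85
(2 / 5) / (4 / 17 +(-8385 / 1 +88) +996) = -34 / 620565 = -0.00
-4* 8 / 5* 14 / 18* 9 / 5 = -224 / 25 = -8.96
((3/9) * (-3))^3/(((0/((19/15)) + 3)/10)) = -10/3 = -3.33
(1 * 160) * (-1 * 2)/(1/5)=-1600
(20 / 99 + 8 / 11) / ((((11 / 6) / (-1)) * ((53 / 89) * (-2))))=8188 / 19239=0.43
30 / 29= 1.03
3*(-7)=-21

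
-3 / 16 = -0.19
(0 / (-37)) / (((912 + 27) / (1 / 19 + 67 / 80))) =0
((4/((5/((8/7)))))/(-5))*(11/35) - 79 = -484227/6125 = -79.06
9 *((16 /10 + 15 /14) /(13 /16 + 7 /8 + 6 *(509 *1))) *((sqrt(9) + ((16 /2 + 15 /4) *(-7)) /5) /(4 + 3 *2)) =-150909 /14259875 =-0.01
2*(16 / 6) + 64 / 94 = 848 / 141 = 6.01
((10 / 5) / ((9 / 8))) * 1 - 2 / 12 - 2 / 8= 49 / 36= 1.36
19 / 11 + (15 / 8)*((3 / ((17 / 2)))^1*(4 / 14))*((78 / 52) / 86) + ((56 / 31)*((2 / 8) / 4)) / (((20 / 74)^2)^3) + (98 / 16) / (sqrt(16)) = 1022302378496181 / 3489794000000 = 292.94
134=134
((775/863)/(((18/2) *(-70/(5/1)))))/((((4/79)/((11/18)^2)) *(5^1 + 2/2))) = -7408225/845546688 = -0.01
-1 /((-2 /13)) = 13 /2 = 6.50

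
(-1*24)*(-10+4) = 144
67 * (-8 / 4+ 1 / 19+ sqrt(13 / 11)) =-2479 / 19+ 67 * sqrt(143) / 11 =-57.64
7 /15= 0.47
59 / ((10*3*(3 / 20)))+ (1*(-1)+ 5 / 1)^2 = 262 / 9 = 29.11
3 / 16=0.19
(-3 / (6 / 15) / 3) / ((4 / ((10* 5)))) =-125 / 4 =-31.25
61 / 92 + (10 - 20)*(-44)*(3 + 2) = 202461 / 92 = 2200.66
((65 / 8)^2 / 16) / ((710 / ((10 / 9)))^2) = 4225 / 418120704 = 0.00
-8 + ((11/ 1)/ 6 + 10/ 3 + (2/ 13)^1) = -209/ 78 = -2.68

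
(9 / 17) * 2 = 18 / 17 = 1.06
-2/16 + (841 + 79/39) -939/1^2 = -29983/312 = -96.10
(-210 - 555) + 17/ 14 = -10693/ 14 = -763.79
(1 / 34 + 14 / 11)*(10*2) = 4870 / 187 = 26.04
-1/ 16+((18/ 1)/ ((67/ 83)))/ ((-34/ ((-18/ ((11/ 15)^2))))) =48267781/ 2205104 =21.89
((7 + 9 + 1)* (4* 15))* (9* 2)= 18360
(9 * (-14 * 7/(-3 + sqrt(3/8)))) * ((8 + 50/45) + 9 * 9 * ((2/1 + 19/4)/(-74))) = 224861 * sqrt(6)/5106 + 449722/851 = 636.34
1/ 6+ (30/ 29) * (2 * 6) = 2189/ 174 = 12.58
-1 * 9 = -9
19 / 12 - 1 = 7 / 12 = 0.58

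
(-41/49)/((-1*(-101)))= -41/4949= -0.01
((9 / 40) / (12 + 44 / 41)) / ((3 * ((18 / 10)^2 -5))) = -615 / 188672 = -0.00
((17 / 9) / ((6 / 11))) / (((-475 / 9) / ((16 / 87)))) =-1496 / 123975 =-0.01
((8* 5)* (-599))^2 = 574081600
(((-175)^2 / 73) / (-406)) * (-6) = 13125 / 2117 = 6.20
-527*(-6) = 3162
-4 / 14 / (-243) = 2 / 1701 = 0.00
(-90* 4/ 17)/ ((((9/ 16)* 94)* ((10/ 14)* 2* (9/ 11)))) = -2464/ 7191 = -0.34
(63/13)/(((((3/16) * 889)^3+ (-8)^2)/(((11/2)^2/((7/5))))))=5575680/246614382391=0.00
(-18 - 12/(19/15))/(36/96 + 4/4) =-4176/209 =-19.98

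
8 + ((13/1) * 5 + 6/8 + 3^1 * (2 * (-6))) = 151/4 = 37.75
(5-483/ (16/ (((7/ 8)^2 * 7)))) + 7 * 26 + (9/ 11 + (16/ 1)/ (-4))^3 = -9538911/ 1362944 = -7.00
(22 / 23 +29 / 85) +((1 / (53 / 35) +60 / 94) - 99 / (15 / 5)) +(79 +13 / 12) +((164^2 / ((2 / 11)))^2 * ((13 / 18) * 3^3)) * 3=74809779141962944469 / 58438860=1280137551313.68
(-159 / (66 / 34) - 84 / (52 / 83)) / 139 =-30886 / 19877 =-1.55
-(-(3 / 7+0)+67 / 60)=-289 / 420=-0.69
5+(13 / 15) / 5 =388 / 75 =5.17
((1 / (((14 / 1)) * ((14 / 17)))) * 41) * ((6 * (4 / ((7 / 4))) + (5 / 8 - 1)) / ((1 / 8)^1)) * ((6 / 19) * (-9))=-14057793 / 13034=-1078.55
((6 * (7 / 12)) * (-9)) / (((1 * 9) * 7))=-1 / 2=-0.50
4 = 4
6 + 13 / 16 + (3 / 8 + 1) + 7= 243 / 16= 15.19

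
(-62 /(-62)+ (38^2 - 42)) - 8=1395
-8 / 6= -4 / 3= -1.33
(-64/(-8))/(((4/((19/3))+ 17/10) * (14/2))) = 1520/3101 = 0.49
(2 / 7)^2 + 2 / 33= 230 / 1617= 0.14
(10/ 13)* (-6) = -60/ 13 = -4.62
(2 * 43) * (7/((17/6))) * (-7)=-25284/17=-1487.29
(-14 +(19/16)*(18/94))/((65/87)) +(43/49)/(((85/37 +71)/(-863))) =-23356722679/811945680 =-28.77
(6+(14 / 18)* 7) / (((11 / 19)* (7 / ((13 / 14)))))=25441 / 9702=2.62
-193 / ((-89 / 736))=142048 / 89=1596.04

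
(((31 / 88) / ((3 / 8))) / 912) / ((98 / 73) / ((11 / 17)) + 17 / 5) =11315 / 60140016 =0.00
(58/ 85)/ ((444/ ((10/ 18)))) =29/ 33966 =0.00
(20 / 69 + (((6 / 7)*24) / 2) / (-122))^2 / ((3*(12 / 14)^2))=9168784 / 478323387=0.02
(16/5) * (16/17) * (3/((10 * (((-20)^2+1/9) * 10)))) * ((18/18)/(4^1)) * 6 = 2592/7652125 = 0.00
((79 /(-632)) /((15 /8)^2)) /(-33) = 8 /7425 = 0.00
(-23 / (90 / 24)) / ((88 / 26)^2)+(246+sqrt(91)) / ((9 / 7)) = 7 * sqrt(91) / 9+461731 / 2420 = 198.22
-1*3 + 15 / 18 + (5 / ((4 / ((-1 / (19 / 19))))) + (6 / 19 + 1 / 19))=-695 / 228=-3.05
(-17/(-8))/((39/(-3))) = -17/104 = -0.16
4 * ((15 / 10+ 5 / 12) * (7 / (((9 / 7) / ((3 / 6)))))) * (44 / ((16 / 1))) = 12397 / 216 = 57.39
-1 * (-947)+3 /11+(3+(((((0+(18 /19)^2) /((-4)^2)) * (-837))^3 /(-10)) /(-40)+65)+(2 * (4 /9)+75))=99251747307853273 /119233080806400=832.42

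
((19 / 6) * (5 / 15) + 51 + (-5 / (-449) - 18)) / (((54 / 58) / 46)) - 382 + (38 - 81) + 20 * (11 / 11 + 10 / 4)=1328.15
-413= -413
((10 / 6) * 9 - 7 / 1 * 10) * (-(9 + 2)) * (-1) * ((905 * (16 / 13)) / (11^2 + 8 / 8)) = -4380200 / 793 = -5523.58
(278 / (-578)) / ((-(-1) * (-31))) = 139 / 8959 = 0.02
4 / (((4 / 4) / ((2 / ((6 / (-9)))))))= -12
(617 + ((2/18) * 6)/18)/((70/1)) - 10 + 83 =2209/27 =81.81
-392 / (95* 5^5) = -392 / 296875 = -0.00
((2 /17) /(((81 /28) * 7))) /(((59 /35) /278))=77840 /81243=0.96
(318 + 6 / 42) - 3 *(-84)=3991 / 7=570.14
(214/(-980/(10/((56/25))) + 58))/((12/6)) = -0.66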